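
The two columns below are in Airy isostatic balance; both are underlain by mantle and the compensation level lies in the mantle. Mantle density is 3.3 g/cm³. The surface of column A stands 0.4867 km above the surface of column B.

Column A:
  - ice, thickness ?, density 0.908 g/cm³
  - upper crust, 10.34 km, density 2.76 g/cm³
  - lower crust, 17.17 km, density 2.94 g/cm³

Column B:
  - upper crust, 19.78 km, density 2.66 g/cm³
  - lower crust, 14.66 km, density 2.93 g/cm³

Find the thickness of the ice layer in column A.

3.31 km

Take the compensation level at the base of the deeper column (depth z_c below the surface of column A) and equate Σ ρ_i t_i down to z_c; mantle fills any gap and the z_c terms cancel.
Column A: x×0.908 + 10.34×2.76 + 17.17×2.94 + (z_c − 27.51 − x)×3.3
Column B: 0.4867×0 + 19.78×2.66 + 14.66×2.93 + (z_c − 0.4867 − 34.44)×3.3
The z_c×3.3 term appears on both sides and cancels. Collect the known terms of each column as K = Σ(ρt)_known − 3.3 × (depth of known layers): K_A = 79.0182 − 3.3×27.51 = −11.7648; K_B = 95.5686 − 3.3×(0.4867 + 34.44) = −19.68951.
Balance: K_A − x×(3.3 − 0.908) = K_B, so x = (K_A − K_B)/(3.3 − 0.908) = 7.92471/2.392 = 3.31 km.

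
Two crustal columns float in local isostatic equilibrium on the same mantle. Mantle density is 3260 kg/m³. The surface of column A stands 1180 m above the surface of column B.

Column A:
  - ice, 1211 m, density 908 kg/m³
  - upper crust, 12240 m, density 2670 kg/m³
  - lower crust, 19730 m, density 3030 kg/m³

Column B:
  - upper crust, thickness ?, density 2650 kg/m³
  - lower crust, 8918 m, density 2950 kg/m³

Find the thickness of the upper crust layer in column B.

13100 m

Take the compensation level at the base of the deeper column (depth z_c below the surface of column A) and equate Σ ρ_i t_i down to z_c; mantle fills any gap and the z_c terms cancel.
Column A: 1211×908 + 12240×2670 + 19730×3030 + (z_c − 33181)×3260
Column B: 1180×0 + x×2650 + 8918×2950 + (z_c − 1180 − 8918 − x)×3260
The z_c×3260 term appears on both sides and cancels. Collect the known terms of each column as K = Σ(ρt)_known − 3260 × (depth of known layers): K_A = 93562288 − 3260×33181 = −14607772; K_B = 26308100 − 3260×(1180 + 8918) = −6611380.
Balance: K_A = K_B − x×(3260 − 2650), so x = (K_B − K_A)/(3260 − 2650) = 7996390/610 = 13100 m.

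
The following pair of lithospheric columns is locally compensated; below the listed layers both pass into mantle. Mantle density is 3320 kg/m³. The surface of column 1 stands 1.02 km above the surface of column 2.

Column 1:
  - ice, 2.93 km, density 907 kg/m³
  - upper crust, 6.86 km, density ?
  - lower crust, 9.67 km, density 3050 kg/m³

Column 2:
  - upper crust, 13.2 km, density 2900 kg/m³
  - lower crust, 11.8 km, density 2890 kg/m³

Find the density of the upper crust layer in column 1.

2690 kg/m³

Take the compensation level at the base of the deeper column (depth z_c below the surface of column 1) and equate Σ ρ_i t_i down to z_c; mantle fills any gap and the z_c terms cancel.
Column 1: 2.93×907 + 6.86×ρ + 9.67×3050 + (z_c − 19.46)×3320
Column 2: 1.02×0 + 13.2×2900 + 11.8×2890 + (z_c − 1.02 − 25)×3320
The z_c×3320 term appears on both sides and cancels. Collect the known terms of each column as K = Σ(ρt)_known − 3320 × (depth of known layers): K_1 = 32151.01 − 3320×19.46 = −32456.19; K_2 = 72382 − 3320×(1.02 + 25) = −14004.4.
Balance: K_1 + 6.86×ρ = K_2, so ρ = (K_2 − K_1)/6.86 = 18451.8/6.86 = 2690 kg/m³.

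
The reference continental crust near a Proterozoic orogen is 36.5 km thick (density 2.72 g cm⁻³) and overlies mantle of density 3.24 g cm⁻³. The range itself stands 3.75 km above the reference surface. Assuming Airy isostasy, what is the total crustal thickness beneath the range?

59.9 km

Root depth r = h ρ_c / (ρ_m − ρ_c) = 3.75 km × 2.72 / 0.52 = 19.62 km.
Total thickness = T + h + r = 36.5 km + 3.75 km + 19.62 km = 59.9 km.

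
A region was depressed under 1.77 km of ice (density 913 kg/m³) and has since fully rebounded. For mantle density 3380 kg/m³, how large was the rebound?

0.478 km

Removing the load lets mantle flow back in; uplift u satisfies ρ_ice t = ρ_m u.
u = t ρ_ice/ρ_m = 1.77 km × 913/3380 = 0.478 km.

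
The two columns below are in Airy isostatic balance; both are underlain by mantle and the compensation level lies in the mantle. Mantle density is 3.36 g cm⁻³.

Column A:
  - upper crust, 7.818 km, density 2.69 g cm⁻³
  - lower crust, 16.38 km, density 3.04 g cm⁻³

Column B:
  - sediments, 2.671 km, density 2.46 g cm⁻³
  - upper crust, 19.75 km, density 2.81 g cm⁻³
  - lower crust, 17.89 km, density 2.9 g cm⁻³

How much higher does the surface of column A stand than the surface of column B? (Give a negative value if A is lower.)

−3.28 km

For any compensation level in the mantle, the mantle terms cancel and isostasy reduces to e = (Σt_A − Σt_B) − (Σ(ρt)_A − Σ(ρt)_B) / ρ_m.
Σt_A = 24.198 km; Σt_B = 40.311 km; Σ(ρt)_A = 70.82562; Σ(ρt)_B = 113.94916 (in km·g cm⁻³).
e = (24.198 − 40.311) − (70.82562 − 113.94916) / 3.36 = −3.28 km.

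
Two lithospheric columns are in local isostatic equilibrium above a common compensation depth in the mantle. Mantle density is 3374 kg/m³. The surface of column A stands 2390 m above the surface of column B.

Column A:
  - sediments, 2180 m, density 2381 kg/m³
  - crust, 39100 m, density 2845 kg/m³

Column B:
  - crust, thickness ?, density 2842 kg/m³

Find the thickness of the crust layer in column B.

Take the compensation level at the base of the deeper column (depth z_c below the surface of column A) and equate Σ ρ_i t_i down to z_c; mantle fills any gap and the z_c terms cancel.
Column A: 2180×2381 + 39100×2845 + (z_c − 41280)×3374
Column B: 2390×0 + x×2842 + (z_c − 2390 − 0 − x)×3374
The z_c×3374 term appears on both sides and cancels. Collect the known terms of each column as K = Σ(ρt)_known − 3374 × (depth of known layers): K_A = 116430080 − 3374×41280 = −22848640; K_B = 0 − 3374×(2390 + 0) = −8063860.
Balance: K_A = K_B − x×(3374 − 2842), so x = (K_B − K_A)/(3374 − 2842) = 14784800/532 = 27800 m.

27800 m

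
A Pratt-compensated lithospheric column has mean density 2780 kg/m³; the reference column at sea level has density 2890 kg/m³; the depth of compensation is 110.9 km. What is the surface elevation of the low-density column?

ρ_ref D = ρ (D + h) → h = D (ρ_ref − ρ)/ρ.
h = 110.9 km × (2890 − 2780)/2780 = 4.39 km.

4.39 km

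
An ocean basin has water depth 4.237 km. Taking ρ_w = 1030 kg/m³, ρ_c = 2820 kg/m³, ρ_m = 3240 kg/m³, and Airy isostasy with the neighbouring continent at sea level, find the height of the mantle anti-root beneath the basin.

18.1 km

Balancing pressure at the compensation depth: replacing crust with seawater at the top is compensated by replacing crust with mantle at the base: d (ρ_c − ρ_w) = a (ρ_m − ρ_c).
a = d (ρ_c − ρ_w)/(ρ_m − ρ_c) = 4.237 km × 1790/420 = 18.1 km.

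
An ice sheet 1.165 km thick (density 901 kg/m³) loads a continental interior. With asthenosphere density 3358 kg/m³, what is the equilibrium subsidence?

Isostatic balance requires: the ice load ρ_ice t is balanced by mantle displaced below, ρ_m s.
s = t ρ_ice / ρ_m = 1.165 km × 901/3358 = 0.313 km.

0.313 km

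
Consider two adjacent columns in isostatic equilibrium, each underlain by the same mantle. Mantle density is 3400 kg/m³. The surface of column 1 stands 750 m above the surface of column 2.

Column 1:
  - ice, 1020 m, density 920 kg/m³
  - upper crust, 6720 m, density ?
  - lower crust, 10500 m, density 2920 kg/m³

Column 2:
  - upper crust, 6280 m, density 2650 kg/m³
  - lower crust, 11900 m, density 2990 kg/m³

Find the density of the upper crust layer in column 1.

2720 kg/m³

Take the compensation level at the base of the deeper column (depth z_c below the surface of column 1) and equate Σ ρ_i t_i down to z_c; mantle fills any gap and the z_c terms cancel.
Column 1: 1020×920 + 6720×ρ + 10500×2920 + (z_c − 18240)×3400
Column 2: 750×0 + 6280×2650 + 11900×2990 + (z_c − 750 − 18180)×3400
The z_c×3400 term appears on both sides and cancels. Collect the known terms of each column as K = Σ(ρt)_known − 3400 × (depth of known layers): K_1 = 31598400 − 3400×18240 = −30417600; K_2 = 52223000 − 3400×(750 + 18180) = −12139000.
Balance: K_1 + 6720×ρ = K_2, so ρ = (K_2 − K_1)/6720 = 18278600/6720 = 2720 kg/m³.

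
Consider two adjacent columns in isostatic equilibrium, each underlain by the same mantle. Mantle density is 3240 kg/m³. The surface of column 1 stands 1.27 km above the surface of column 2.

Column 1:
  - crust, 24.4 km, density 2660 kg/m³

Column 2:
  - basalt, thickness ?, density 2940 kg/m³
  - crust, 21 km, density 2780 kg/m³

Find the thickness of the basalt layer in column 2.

Take the compensation level at the base of the deeper column (depth z_c below the surface of column 1) and equate Σ ρ_i t_i down to z_c; mantle fills any gap and the z_c terms cancel.
Column 1: 24.4×2660 + (z_c − 24.4)×3240
Column 2: 1.27×0 + x×2940 + 21×2780 + (z_c − 1.27 − 21 − x)×3240
The z_c×3240 term appears on both sides and cancels. Collect the known terms of each column as K = Σ(ρt)_known − 3240 × (depth of known layers): K_1 = 64904 − 3240×24.4 = −14152; K_2 = 58380 − 3240×(1.27 + 21) = −13774.8.
Balance: K_1 = K_2 − x×(3240 − 2940), so x = (K_2 − K_1)/(3240 − 2940) = 377.2/300 = 1.26 km.

1.26 km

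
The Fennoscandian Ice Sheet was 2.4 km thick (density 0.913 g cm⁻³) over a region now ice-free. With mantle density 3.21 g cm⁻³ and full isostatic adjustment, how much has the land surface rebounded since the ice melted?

Removing the load lets mantle flow back in; uplift u satisfies ρ_ice t = ρ_m u.
u = t ρ_ice/ρ_m = 2.4 km × 0.913/3.21 = 0.683 km.

0.683 km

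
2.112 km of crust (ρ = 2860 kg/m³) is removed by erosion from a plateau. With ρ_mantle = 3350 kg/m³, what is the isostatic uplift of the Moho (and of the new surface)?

1.8 km

Unloading: uplift u = e ρ_c/ρ_m = 2.112 km × 2860/3350 = 1.8 km.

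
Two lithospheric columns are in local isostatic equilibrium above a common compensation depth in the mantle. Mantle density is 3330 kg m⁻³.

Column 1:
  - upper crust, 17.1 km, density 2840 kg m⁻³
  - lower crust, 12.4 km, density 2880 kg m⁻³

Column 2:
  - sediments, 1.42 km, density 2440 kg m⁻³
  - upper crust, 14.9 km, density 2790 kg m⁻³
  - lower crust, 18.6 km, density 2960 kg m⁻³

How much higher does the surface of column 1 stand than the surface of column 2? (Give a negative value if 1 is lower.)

−0.671 km

For any compensation level in the mantle, the mantle terms cancel and isostasy reduces to e = (Σt_1 − Σt_2) − (Σ(ρt)_1 − Σ(ρt)_2) / ρ_m.
Σt_1 = 29.5 km; Σt_2 = 34.92 km; Σ(ρt)_1 = 84276; Σ(ρt)_2 = 100091.8 (in km·kg m⁻³).
e = (29.5 − 34.92) − (84276 − 100091.8) / 3330 = −0.671 km.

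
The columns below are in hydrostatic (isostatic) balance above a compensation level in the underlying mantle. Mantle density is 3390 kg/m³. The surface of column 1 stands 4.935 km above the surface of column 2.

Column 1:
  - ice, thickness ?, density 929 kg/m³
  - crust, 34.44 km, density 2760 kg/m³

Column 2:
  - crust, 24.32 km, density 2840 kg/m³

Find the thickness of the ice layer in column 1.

3.42 km

Take the compensation level at the base of the deeper column (depth z_c below the surface of column 1) and equate Σ ρ_i t_i down to z_c; mantle fills any gap and the z_c terms cancel.
Column 1: x×929 + 34.44×2760 + (z_c − 34.44 − x)×3390
Column 2: 4.935×0 + 24.32×2840 + (z_c − 4.935 − 24.32)×3390
The z_c×3390 term appears on both sides and cancels. Collect the known terms of each column as K = Σ(ρt)_known − 3390 × (depth of known layers): K_1 = 95054.4 − 3390×34.44 = −21697.2; K_2 = 69068.8 − 3390×(4.935 + 24.32) = −30105.65.
Balance: K_1 − x×(3390 − 929) = K_2, so x = (K_1 − K_2)/(3390 − 929) = 8408.45/2461 = 3.42 km.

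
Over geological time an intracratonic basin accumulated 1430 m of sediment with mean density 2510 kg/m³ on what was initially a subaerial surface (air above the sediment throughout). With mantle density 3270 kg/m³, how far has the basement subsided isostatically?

Subaerial load: s = t ρ_sed / ρ_m = 1430 m × 2510/3270 = 1100 m.

1100 m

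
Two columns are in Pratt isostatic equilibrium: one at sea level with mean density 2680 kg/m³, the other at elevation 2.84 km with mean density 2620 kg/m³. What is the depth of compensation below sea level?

ρ_ref D = ρ (D + h) → D (ρ_ref − ρ) = ρ h.
D = ρ h/(ρ_ref − ρ) = 2620 × 2.84 km/(2680 − 2620) = 124 km.

124 km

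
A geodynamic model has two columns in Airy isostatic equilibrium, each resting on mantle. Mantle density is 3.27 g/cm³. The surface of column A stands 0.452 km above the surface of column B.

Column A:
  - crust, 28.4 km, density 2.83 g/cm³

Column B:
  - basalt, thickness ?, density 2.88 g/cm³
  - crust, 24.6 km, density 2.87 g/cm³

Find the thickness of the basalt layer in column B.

Take the compensation level at the base of the deeper column (depth z_c below the surface of column A) and equate Σ ρ_i t_i down to z_c; mantle fills any gap and the z_c terms cancel.
Column A: 28.4×2.83 + (z_c − 28.4)×3.27
Column B: 0.452×0 + x×2.88 + 24.6×2.87 + (z_c − 0.452 − 24.6 − x)×3.27
The z_c×3.27 term appears on both sides and cancels. Collect the known terms of each column as K = Σ(ρt)_known − 3.27 × (depth of known layers): K_A = 80.372 − 3.27×28.4 = −12.496; K_B = 70.602 − 3.27×(0.452 + 24.6) = −11.31804.
Balance: K_A = K_B − x×(3.27 − 2.88), so x = (K_B − K_A)/(3.27 − 2.88) = 1.17796/0.39 = 3.02 km.

3.02 km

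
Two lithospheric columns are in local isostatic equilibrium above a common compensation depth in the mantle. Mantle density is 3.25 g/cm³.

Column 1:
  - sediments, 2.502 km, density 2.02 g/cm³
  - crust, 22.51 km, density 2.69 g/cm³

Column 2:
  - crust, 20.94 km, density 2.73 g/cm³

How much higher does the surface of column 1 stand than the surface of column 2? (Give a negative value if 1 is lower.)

For any compensation level in the mantle, the mantle terms cancel and isostasy reduces to e = (Σt_1 − Σt_2) − (Σ(ρt)_1 − Σ(ρt)_2) / ρ_m.
Σt_1 = 25.012 km; Σt_2 = 20.94 km; Σ(ρt)_1 = 65.60594; Σ(ρt)_2 = 57.1662 (in km·g/cm³).
e = (25.012 − 20.94) − (65.60594 − 57.1662) / 3.25 = 1.48 km.

1.48 km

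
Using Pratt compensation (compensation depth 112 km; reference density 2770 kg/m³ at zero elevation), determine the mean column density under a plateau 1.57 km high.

Pratt balance: ρ_ref D = ρ (D + h).
ρ = ρ_ref D/(D + h) = 2770 × 112 km/(112 km + 1.57 km) = 2730 kg/m³.

2730 kg/m³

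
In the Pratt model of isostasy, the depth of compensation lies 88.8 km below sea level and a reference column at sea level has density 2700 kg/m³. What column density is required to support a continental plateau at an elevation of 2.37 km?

Pratt balance: ρ_ref D = ρ (D + h).
ρ = ρ_ref D/(D + h) = 2700 × 88.8 km/(88.8 km + 2.37 km) = 2630 kg/m³.

2630 kg/m³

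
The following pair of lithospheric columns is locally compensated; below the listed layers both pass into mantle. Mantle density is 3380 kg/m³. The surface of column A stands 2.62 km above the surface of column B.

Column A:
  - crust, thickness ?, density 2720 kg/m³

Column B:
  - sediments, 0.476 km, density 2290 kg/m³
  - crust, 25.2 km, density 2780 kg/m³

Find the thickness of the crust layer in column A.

37.1 km

Take the compensation level at the base of the deeper column (depth z_c below the surface of column A) and equate Σ ρ_i t_i down to z_c; mantle fills any gap and the z_c terms cancel.
Column A: x×2720 + (z_c − 0 − x)×3380
Column B: 2.62×0 + 0.476×2290 + 25.2×2780 + (z_c − 2.62 − 25.676)×3380
The z_c×3380 term appears on both sides and cancels. Collect the known terms of each column as K = Σ(ρt)_known − 3380 × (depth of known layers): K_A = 0 − 3380×0 = 0; K_B = 71146.04 − 3380×(2.62 + 25.676) = −24494.44.
Balance: K_A − x×(3380 − 2720) = K_B, so x = (K_A − K_B)/(3380 − 2720) = 24494.4/660 = 37.1 km.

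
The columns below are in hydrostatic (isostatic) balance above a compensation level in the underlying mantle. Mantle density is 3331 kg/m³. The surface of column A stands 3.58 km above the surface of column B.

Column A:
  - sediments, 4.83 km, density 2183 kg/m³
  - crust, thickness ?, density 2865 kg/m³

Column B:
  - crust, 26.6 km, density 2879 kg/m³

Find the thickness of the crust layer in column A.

39.5 km

Take the compensation level at the base of the deeper column (depth z_c below the surface of column A) and equate Σ ρ_i t_i down to z_c; mantle fills any gap and the z_c terms cancel.
Column A: 4.83×2183 + x×2865 + (z_c − 4.83 − x)×3331
Column B: 3.58×0 + 26.6×2879 + (z_c − 3.58 − 26.6)×3331
The z_c×3331 term appears on both sides and cancels. Collect the known terms of each column as K = Σ(ρt)_known − 3331 × (depth of known layers): K_A = 10543.89 − 3331×4.83 = −5544.84; K_B = 76581.4 − 3331×(3.58 + 26.6) = −23948.18.
Balance: K_A − x×(3331 − 2865) = K_B, so x = (K_A − K_B)/(3331 − 2865) = 18403.3/466 = 39.5 km.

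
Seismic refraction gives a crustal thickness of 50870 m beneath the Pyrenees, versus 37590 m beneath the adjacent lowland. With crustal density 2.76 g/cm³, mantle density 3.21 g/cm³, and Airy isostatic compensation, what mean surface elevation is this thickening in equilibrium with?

Excess crust Δ = 50870 m − 37590 m = 13280 m, split between elevation h and root r with h + r = Δ.
Airy balance ρ_c h = (ρ_m − ρ_c) r gives r = h ρ_c/(ρ_m − ρ_c), so h (1 + ρ_c/(ρ_m − ρ_c)) = Δ, i.e. h = Δ (ρ_m − ρ_c)/ρ_m.
h = 13280 m × 0.45/3.21 = 1860 m.

1860 m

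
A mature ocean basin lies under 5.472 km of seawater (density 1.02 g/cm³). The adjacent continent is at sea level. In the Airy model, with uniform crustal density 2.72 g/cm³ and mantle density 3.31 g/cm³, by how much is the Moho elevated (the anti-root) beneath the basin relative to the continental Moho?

Balancing pressure at the compensation depth: replacing crust with seawater at the top is compensated by replacing crust with mantle at the base: d (ρ_c − ρ_w) = a (ρ_m − ρ_c).
a = d (ρ_c − ρ_w)/(ρ_m − ρ_c) = 5.472 km × 1.7/0.59 = 15.8 km.

15.8 km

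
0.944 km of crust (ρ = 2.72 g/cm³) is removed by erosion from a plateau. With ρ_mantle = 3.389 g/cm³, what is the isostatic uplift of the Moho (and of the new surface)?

0.758 km

Unloading: uplift u = e ρ_c/ρ_m = 0.944 km × 2.72/3.389 = 0.758 km.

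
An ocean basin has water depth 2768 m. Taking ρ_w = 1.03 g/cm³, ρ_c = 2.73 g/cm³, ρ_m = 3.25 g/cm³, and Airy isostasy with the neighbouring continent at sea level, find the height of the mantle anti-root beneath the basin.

Isostatic balance requires: replacing crust with seawater at the top is compensated by replacing crust with mantle at the base: d (ρ_c − ρ_w) = a (ρ_m − ρ_c).
a = d (ρ_c − ρ_w)/(ρ_m − ρ_c) = 2768 m × 1.7/0.52 = 9050 m.

9050 m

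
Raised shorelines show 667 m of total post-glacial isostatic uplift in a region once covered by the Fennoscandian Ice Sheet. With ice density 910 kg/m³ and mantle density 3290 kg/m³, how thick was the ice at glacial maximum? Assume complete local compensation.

2410 m

u = t ρ_ice/ρ_m → t = u ρ_m/ρ_ice = 667 m × 3290/910 = 2410 m.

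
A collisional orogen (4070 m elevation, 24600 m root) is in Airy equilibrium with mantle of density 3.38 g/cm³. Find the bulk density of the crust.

2.9 g/cm³

ρ_c h = (ρ_m − ρ_c) r → ρ_c (h + r) = ρ_m r → ρ_c = ρ_m r / (h + r).
ρ_c = 3.38 × 24600 m / (4070 m + 24600 m) = 2.9 g/cm³.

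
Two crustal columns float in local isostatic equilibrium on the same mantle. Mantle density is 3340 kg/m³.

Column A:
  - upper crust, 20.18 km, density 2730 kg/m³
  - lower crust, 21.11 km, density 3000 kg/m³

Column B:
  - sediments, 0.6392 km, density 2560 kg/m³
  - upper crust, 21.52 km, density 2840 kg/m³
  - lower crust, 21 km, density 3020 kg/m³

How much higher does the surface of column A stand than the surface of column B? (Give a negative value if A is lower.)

0.452 km

For any compensation level in the mantle, the mantle terms cancel and isostasy reduces to e = (Σt_A − Σt_B) − (Σ(ρt)_A − Σ(ρt)_B) / ρ_m.
Σt_A = 41.29 km; Σt_B = 43.1592 km; Σ(ρt)_A = 118421.4; Σ(ρt)_B = 126173.152 (in km·kg/m³).
e = (41.29 − 43.1592) − (118421.4 − 126173.152) / 3340 = 0.452 km.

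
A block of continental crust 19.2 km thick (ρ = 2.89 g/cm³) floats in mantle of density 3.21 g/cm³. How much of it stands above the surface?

Floating equilibrium: submerged depth d = t ρ_obj/ρ_fluid = 19.2 km × 2.89/3.21 = 17.29 km.
Freeboard = t − d = 19.2 km − 17.29 km = 1.91 km.

1.91 km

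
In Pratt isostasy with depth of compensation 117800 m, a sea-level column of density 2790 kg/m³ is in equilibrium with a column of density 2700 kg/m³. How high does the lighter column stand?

3930 m

ρ_ref D = ρ (D + h) → h = D (ρ_ref − ρ)/ρ.
h = 117800 m × (2790 − 2700)/2700 = 3930 m.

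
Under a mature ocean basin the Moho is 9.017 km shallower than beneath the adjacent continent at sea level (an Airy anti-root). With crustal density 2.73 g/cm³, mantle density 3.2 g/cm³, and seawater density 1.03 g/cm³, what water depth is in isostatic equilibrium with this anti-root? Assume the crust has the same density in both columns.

Replacing a thickness d of crust by seawater at the top must be balanced by replacing crust with mantle at the base: d (ρ_c − ρ_w) = a (ρ_m − ρ_c).
d = a (ρ_m − ρ_c)/(ρ_c − ρ_w) = 9.017 km × 0.47/1.7 = 2.49 km.

2.49 km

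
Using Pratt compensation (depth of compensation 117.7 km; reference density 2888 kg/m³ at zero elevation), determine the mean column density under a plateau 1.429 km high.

Pratt balance: ρ_ref D = ρ (D + h).
ρ = ρ_ref D/(D + h) = 2888 × 117.7 km/(117.7 km + 1.429 km) = 2850 kg/m³.

2850 kg/m³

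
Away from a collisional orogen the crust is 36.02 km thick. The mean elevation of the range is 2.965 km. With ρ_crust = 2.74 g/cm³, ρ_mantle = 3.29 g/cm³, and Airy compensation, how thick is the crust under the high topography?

53.8 km

Root depth r = h ρ_c / (ρ_m − ρ_c) = 2.965 km × 2.74 / 0.55 = 14.77 km.
Total thickness = T + h + r = 36.02 km + 2.965 km + 14.77 km = 53.8 km.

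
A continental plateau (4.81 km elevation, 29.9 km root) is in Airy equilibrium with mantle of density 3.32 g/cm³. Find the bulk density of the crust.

ρ_c h = (ρ_m − ρ_c) r → ρ_c (h + r) = ρ_m r → ρ_c = ρ_m r / (h + r).
ρ_c = 3.32 × 29.9 km / (4.81 km + 29.9 km) = 2.86 g/cm³.

2.86 g/cm³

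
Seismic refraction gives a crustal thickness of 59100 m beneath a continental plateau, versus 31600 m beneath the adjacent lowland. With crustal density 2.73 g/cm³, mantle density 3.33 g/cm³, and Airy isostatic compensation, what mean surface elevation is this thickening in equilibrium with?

4950 m

Excess crust Δ = 59100 m − 31600 m = 27500 m, split between elevation h and root r with h + r = Δ.
Airy balance ρ_c h = (ρ_m − ρ_c) r gives r = h ρ_c/(ρ_m − ρ_c), so h (1 + ρ_c/(ρ_m − ρ_c)) = Δ, i.e. h = Δ (ρ_m − ρ_c)/ρ_m.
h = 27500 m × 0.6/3.33 = 4950 m.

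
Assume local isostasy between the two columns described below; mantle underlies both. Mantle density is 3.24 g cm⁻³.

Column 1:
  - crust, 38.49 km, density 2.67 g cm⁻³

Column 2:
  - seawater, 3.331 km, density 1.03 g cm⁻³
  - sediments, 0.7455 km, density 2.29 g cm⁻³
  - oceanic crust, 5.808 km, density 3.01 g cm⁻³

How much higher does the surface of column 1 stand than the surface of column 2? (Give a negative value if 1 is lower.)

3.87 km

For any compensation level in the mantle, the mantle terms cancel and isostasy reduces to e = (Σt_1 − Σt_2) − (Σ(ρt)_1 − Σ(ρt)_2) / ρ_m.
Σt_1 = 38.49 km; Σt_2 = 9.8845 km; Σ(ρt)_1 = 102.7683; Σ(ρt)_2 = 22.620205 (in km·g cm⁻³).
e = (38.49 − 9.8845) − (102.7683 − 22.620205) / 3.24 = 3.87 km.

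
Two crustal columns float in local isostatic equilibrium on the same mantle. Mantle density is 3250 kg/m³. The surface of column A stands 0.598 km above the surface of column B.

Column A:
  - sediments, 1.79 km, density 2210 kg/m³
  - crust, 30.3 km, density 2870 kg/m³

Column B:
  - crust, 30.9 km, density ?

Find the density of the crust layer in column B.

Take the compensation level at the base of the deeper column (depth z_c below the surface of column A) and equate Σ ρ_i t_i down to z_c; mantle fills any gap and the z_c terms cancel.
Column A: 1.79×2210 + 30.3×2870 + (z_c − 32.09)×3250
Column B: 0.598×0 + 30.9×ρ + (z_c − 0.598 − 30.9)×3250
The z_c×3250 term appears on both sides and cancels. Collect the known terms of each column as K = Σ(ρt)_known − 3250 × (depth of known layers): K_A = 90916.9 − 3250×32.09 = −13375.6; K_B = 0 − 3250×(0.598 + 30.9) = −102368.5.
Balance: K_A = K_B + 30.9×ρ, so ρ = (K_A − K_B)/30.9 = 88992.9/30.9 = 2880 kg/m³.

2880 kg/m³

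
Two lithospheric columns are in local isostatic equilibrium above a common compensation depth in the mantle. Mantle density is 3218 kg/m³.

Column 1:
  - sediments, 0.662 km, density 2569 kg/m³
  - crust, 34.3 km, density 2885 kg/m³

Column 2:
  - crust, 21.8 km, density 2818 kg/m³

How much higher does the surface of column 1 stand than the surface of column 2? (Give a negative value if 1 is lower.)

0.973 km

For any compensation level in the mantle, the mantle terms cancel and isostasy reduces to e = (Σt_1 − Σt_2) − (Σ(ρt)_1 − Σ(ρt)_2) / ρ_m.
Σt_1 = 34.962 km; Σt_2 = 21.8 km; Σ(ρt)_1 = 100656.178; Σ(ρt)_2 = 61432.4 (in km·kg/m³).
e = (34.962 − 21.8) − (100656.178 − 61432.4) / 3218 = 0.973 km.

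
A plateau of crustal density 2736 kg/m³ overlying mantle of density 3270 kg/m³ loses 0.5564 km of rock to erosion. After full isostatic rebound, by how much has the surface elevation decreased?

0.0909 km

Rebound u = e ρ_c/ρ_m = 0.5564 km × 2736/3270 = 0.4655 km.
Net surface drop = e − u = 0.5564 km − 0.4655 km = e (ρ_m − ρ_c)/ρ_m = 0.0909 km.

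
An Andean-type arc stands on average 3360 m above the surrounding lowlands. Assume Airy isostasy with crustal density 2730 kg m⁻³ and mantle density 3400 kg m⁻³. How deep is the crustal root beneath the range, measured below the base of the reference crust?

13700 m

Balancing pressure at the compensation depth: the weight of the topography is balanced by the buoyancy of the root, ρ_c h = (ρ_m − ρ_c) r.
r = h · ρ_c / (ρ_m − ρ_c) = 3360 m × 2730 / (3400 − 2730) = 13700 m.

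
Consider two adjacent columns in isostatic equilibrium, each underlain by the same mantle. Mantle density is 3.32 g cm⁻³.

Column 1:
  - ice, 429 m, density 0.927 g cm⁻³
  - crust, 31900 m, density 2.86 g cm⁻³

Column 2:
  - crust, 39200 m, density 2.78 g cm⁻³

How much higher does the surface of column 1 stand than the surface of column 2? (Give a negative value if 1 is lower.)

For any compensation level in the mantle, the mantle terms cancel and isostasy reduces to e = (Σt_1 − Σt_2) − (Σ(ρt)_1 − Σ(ρt)_2) / ρ_m.
Σt_1 = 32329 m; Σt_2 = 39200 m; Σ(ρt)_1 = 91631.683; Σ(ρt)_2 = 108976 (in m·g cm⁻³).
e = (32329 − 39200) − (91631.683 − 108976) / 3.32 = −1650 m.

−1650 m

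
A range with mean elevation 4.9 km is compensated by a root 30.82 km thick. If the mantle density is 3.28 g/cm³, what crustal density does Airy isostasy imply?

2.83 g/cm³

ρ_c h = (ρ_m − ρ_c) r → ρ_c (h + r) = ρ_m r → ρ_c = ρ_m r / (h + r).
ρ_c = 3.28 × 30.82 km / (4.9 km + 30.82 km) = 2.83 g/cm³.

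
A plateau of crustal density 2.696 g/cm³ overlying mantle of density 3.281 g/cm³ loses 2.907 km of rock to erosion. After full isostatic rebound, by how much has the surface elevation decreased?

Rebound u = e ρ_c/ρ_m = 2.907 km × 2.696/3.281 = 2.389 km.
Net surface drop = e − u = 2.907 km − 2.389 km = e (ρ_m − ρ_c)/ρ_m = 0.518 km.

0.518 km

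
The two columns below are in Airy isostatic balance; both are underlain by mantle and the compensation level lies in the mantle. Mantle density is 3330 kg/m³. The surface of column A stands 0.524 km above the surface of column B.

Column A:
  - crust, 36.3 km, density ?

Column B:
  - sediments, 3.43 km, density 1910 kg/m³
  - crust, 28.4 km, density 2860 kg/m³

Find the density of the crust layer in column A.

2780 kg/m³

Take the compensation level at the base of the deeper column (depth z_c below the surface of column A) and equate Σ ρ_i t_i down to z_c; mantle fills any gap and the z_c terms cancel.
Column A: 36.3×ρ + (z_c − 36.3)×3330
Column B: 0.524×0 + 3.43×1910 + 28.4×2860 + (z_c − 0.524 − 31.83)×3330
The z_c×3330 term appears on both sides and cancels. Collect the known terms of each column as K = Σ(ρt)_known − 3330 × (depth of known layers): K_A = 0 − 3330×36.3 = −120879; K_B = 87775.3 − 3330×(0.524 + 31.83) = −19963.52.
Balance: K_A + 36.3×ρ = K_B, so ρ = (K_B − K_A)/36.3 = 100915/36.3 = 2780 kg/m³.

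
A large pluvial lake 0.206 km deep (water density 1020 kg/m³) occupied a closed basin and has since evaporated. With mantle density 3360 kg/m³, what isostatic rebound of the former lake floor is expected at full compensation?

0.0625 km

u = d ρ_w/ρ_m = 0.206 km × 1020/3360 = 0.0625 km.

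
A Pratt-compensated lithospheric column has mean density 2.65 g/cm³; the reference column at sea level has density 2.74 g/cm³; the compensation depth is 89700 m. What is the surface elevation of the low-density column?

ρ_ref D = ρ (D + h) → h = D (ρ_ref − ρ)/ρ.
h = 89700 m × (2.74 − 2.65)/2.65 = 3050 m.

3050 m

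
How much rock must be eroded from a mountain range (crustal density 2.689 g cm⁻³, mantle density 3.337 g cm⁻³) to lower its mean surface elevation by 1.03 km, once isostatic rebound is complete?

5.3 km

Net drop Δ = e − u = e − e ρ_c/ρ_m = e (ρ_m − ρ_c)/ρ_m.
e = Δ ρ_m/(ρ_m − ρ_c) = 1.03 km × 3.337/0.648 = 5.3 km.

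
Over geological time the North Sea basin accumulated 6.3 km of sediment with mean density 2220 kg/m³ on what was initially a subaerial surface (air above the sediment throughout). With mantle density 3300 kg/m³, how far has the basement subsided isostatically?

4.24 km

Subaerial load: s = t ρ_sed / ρ_m = 6.3 km × 2220/3300 = 4.24 km.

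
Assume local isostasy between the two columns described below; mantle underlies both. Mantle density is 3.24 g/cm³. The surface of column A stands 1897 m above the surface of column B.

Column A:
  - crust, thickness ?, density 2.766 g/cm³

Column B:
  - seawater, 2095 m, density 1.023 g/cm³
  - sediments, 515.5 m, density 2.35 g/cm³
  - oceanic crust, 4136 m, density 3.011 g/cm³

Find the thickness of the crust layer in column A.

25700 m

Take the compensation level at the base of the deeper column (depth z_c below the surface of column A) and equate Σ ρ_i t_i down to z_c; mantle fills any gap and the z_c terms cancel.
Column A: x×2.766 + (z_c − 0 − x)×3.24
Column B: 1897×0 + 2095×1.023 + 515.5×2.35 + 4136×3.011 + (z_c − 1897 − 6746.5)×3.24
The z_c×3.24 term appears on both sides and cancels. Collect the known terms of each column as K = Σ(ρt)_known − 3.24 × (depth of known layers): K_A = 0 − 3.24×0 = 0; K_B = 15808.106 − 3.24×(1897 + 6746.5) = −12196.834.
Balance: K_A − x×(3.24 − 2.766) = K_B, so x = (K_A − K_B)/(3.24 − 2.766) = 12196.8/0.474 = 25700 m.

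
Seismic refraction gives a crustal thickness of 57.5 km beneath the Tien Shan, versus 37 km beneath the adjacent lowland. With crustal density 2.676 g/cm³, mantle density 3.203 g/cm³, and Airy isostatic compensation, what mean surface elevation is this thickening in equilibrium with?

3.37 km

Excess crust Δ = 57.5 km − 37 km = 20.5 km, split between elevation h and root r with h + r = Δ.
Airy balance ρ_c h = (ρ_m − ρ_c) r gives r = h ρ_c/(ρ_m − ρ_c), so h (1 + ρ_c/(ρ_m − ρ_c)) = Δ, i.e. h = Δ (ρ_m − ρ_c)/ρ_m.
h = 20.5 km × 0.527/3.203 = 3.37 km.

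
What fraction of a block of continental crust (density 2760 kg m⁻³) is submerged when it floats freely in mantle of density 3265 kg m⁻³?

84.5%

Submerged fraction = ρ_obj/ρ_fluid = 2760/3265 = 84.5%.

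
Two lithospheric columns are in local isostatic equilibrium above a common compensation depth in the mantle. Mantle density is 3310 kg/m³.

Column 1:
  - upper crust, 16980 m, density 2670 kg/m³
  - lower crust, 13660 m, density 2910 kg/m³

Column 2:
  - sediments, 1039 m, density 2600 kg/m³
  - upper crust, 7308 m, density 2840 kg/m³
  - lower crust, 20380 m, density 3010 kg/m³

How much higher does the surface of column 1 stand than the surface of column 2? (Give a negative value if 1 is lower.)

1830 m

For any compensation level in the mantle, the mantle terms cancel and isostasy reduces to e = (Σt_1 − Σt_2) − (Σ(ρt)_1 − Σ(ρt)_2) / ρ_m.
Σt_1 = 30640 m; Σt_2 = 28727 m; Σ(ρt)_1 = 85087200; Σ(ρt)_2 = 84799920 (in m·kg/m³).
e = (30640 − 28727) − (85087200 − 84799920) / 3310 = 1830 m.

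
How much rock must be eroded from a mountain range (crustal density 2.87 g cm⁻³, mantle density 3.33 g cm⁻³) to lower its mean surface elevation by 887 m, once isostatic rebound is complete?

6420 m

Net drop Δ = e − u = e − e ρ_c/ρ_m = e (ρ_m − ρ_c)/ρ_m.
e = Δ ρ_m/(ρ_m − ρ_c) = 887 m × 3.33/0.46 = 6420 m.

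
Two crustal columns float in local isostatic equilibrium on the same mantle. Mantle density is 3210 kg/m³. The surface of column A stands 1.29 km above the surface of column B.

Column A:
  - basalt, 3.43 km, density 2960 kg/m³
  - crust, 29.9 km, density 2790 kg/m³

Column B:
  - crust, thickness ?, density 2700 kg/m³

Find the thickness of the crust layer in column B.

18.2 km

Take the compensation level at the base of the deeper column (depth z_c below the surface of column A) and equate Σ ρ_i t_i down to z_c; mantle fills any gap and the z_c terms cancel.
Column A: 3.43×2960 + 29.9×2790 + (z_c − 33.33)×3210
Column B: 1.29×0 + x×2700 + (z_c − 1.29 − 0 − x)×3210
The z_c×3210 term appears on both sides and cancels. Collect the known terms of each column as K = Σ(ρt)_known − 3210 × (depth of known layers): K_A = 93573.8 − 3210×33.33 = −13415.5; K_B = 0 − 3210×(1.29 + 0) = −4140.9.
Balance: K_A = K_B − x×(3210 − 2700), so x = (K_B − K_A)/(3210 − 2700) = 9274.6/510 = 18.2 km.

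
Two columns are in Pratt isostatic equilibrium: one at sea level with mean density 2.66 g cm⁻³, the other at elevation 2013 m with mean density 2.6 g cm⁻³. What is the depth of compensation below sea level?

87200 m

ρ_ref D = ρ (D + h) → D (ρ_ref − ρ) = ρ h.
D = ρ h/(ρ_ref − ρ) = 2.6 × 2013 m/(2.66 − 2.6) = 87200 m.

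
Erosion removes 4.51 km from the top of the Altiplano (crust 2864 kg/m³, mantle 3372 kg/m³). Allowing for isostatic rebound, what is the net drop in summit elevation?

Rebound u = e ρ_c/ρ_m = 4.51 km × 2864/3372 = 3.831 km.
Net surface drop = e − u = 4.51 km − 3.831 km = e (ρ_m − ρ_c)/ρ_m = 0.679 km.

0.679 km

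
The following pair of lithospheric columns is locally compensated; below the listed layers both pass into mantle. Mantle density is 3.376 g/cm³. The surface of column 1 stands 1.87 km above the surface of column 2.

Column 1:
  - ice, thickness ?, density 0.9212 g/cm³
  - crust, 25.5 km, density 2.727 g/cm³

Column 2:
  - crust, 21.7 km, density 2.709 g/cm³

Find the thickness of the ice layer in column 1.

1.73 km

Take the compensation level at the base of the deeper column (depth z_c below the surface of column 1) and equate Σ ρ_i t_i down to z_c; mantle fills any gap and the z_c terms cancel.
Column 1: x×0.9212 + 25.5×2.727 + (z_c − 25.5 − x)×3.376
Column 2: 1.87×0 + 21.7×2.709 + (z_c − 1.87 − 21.7)×3.376
The z_c×3.376 term appears on both sides and cancels. Collect the known terms of each column as K = Σ(ρt)_known − 3.376 × (depth of known layers): K_1 = 69.5385 − 3.376×25.5 = −16.5495; K_2 = 58.7853 − 3.376×(1.87 + 21.7) = −20.78702.
Balance: K_1 − x×(3.376 − 0.9212) = K_2, so x = (K_1 − K_2)/(3.376 − 0.9212) = 4.23752/2.4548 = 1.73 km.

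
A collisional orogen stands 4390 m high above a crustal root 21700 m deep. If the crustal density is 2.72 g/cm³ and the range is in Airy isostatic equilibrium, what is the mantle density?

3.27 g/cm³

Airy balance: ρ_c h = (ρ_m − ρ_c) r → ρ_m = ρ_c (1 + h/r).
ρ_m = 2.72 × (1 + 4390 m/21700 m) = 3.27 g/cm³.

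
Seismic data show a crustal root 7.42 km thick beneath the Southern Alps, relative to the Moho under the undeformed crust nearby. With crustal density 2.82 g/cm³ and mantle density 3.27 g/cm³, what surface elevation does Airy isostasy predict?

1.18 km

For local isostatic compensation: ρ_c h = (ρ_m − ρ_c) r.
h = r (ρ_m − ρ_c) / ρ_c = 7.42 km × (3.27 − 2.82) / 2.82 = 1.18 km.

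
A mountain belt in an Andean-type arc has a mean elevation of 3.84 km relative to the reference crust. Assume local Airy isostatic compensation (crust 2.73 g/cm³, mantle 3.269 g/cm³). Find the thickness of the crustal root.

Equating mass per unit area of the two columns: the weight of the topography is balanced by the buoyancy of the root, ρ_c h = (ρ_m − ρ_c) r.
r = h · ρ_c / (ρ_m − ρ_c) = 3.84 km × 2.73 / (3.269 − 2.73) = 19.4 km.

19.4 km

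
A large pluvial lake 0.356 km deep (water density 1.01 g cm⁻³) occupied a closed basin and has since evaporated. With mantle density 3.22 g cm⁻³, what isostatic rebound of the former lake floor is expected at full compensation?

u = d ρ_w/ρ_m = 0.356 km × 1.01/3.22 = 0.112 km.

0.112 km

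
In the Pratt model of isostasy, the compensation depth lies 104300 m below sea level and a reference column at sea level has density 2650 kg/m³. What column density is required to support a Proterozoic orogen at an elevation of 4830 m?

2530 kg/m³

Pratt balance: ρ_ref D = ρ (D + h).
ρ = ρ_ref D/(D + h) = 2650 × 104300 m/(104300 m + 4830 m) = 2530 kg/m³.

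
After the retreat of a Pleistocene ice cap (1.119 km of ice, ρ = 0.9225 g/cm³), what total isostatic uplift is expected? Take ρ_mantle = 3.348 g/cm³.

0.308 km

Removing the load lets mantle flow back in; uplift u satisfies ρ_ice t = ρ_m u.
u = t ρ_ice/ρ_m = 1.119 km × 0.9225/3.348 = 0.308 km.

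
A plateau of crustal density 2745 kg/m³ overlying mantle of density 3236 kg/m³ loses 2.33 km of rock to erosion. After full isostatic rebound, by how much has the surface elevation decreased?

0.354 km

Rebound u = e ρ_c/ρ_m = 2.33 km × 2745/3236 = 1.976 km.
Net surface drop = e − u = 2.33 km − 1.976 km = e (ρ_m − ρ_c)/ρ_m = 0.354 km.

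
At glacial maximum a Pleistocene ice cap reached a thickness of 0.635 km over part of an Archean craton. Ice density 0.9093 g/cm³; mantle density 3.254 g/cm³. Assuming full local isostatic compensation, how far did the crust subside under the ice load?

Balancing pressure at the compensation depth: the ice load ρ_ice t is balanced by mantle displaced below, ρ_m s.
s = t ρ_ice / ρ_m = 0.635 km × 0.9093/3.254 = 0.177 km.

0.177 km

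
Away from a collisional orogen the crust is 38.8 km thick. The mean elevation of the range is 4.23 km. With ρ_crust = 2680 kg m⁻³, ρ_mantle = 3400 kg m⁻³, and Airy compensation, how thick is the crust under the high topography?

58.8 km

Root depth r = h ρ_c / (ρ_m − ρ_c) = 4.23 km × 2680 / 720 = 15.74 km.
Total thickness = T + h + r = 38.8 km + 4.23 km + 15.74 km = 58.8 km.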